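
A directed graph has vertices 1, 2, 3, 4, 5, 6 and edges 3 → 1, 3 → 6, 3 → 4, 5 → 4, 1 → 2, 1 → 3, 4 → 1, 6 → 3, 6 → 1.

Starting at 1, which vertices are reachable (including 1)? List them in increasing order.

Start at 1.
Its neighbours: 2, 3.
Then their neighbours: 4, 6.
Nothing further is reachable.

1, 2, 3, 4, 6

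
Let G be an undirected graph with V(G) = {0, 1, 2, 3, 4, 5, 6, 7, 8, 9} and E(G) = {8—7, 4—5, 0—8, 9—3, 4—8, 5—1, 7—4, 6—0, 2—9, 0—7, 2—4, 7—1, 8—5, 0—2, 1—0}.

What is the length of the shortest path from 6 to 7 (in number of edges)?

Distance 0: 6.
Distance 1: 0.
Distance 2: 1, 2, 7, 8 — contains 7.

2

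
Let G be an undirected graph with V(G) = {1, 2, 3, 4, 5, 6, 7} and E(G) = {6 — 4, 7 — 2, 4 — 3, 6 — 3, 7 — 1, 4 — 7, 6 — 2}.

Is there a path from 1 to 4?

Explore from 1.
Distance 1: reach 7.
Distance 2: reach 2, 4.
Found 4.

Yes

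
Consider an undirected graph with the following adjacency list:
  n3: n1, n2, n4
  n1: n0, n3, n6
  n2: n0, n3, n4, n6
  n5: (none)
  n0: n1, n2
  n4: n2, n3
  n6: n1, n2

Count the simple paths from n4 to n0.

7

n4–n2–n0
n4–n2–n3–n1–n0
n4–n2–n6–n1–n0
n4–n3–n1–n0
n4–n3–n1–n6–n2–n0
n4–n3–n2–n0
n4–n3–n2–n6–n1–n0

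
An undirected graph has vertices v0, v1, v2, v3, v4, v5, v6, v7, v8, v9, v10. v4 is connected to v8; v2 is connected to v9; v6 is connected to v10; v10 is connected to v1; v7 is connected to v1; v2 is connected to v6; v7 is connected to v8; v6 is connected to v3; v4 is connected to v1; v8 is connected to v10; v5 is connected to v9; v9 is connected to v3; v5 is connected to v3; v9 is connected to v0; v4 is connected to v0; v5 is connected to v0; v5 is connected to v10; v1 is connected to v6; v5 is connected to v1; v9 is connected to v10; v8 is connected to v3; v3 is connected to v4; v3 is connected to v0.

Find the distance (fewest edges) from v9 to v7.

3

Distance 0: v9.
Distance 1: v0, v2, v3, v5, v10.
Distance 2: v1, v4, v6, v8.
Distance 3: v7 — contains v7.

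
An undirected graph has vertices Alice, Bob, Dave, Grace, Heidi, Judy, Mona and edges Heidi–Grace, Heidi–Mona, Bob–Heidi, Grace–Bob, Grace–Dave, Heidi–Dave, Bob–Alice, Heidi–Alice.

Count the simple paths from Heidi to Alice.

Heidi–Alice
Heidi–Bob–Alice
Heidi–Dave–Grace–Bob–Alice
Heidi–Grace–Bob–Alice

4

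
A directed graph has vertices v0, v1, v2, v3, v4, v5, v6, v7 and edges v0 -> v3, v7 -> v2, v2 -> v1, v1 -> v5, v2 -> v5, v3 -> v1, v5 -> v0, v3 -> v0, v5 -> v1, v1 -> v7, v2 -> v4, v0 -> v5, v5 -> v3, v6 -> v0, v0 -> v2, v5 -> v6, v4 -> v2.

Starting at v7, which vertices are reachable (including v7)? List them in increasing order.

Start at v7.
Its neighbours: v2.
Then their neighbours: v1, v4, v5.
Then next layer: v0, v3, v6.
Every vertex is now reached.

v0, v1, v2, v3, v4, v5, v6, v7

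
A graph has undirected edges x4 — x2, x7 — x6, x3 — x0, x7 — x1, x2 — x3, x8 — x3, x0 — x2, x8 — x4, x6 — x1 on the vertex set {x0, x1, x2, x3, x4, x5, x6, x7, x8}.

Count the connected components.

From x0: component {x0, x2, x3, x4, x8}.
From x1: component {x1, x6, x7}.
From x5: component {x5}.
That's 3 components.

3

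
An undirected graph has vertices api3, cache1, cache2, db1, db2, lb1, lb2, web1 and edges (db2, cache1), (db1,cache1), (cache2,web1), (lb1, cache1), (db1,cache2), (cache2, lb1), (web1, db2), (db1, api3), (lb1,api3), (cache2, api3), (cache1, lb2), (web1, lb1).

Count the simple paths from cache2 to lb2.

12

cache2–api3–db1–cache1–lb2
cache2–api3–lb1–cache1–lb2
cache2–api3–lb1–web1–db2–cache1–lb2
cache2–db1–api3–lb1–cache1–lb2
cache2–db1–api3–lb1–web1–db2–cache1–lb2
cache2–db1–cache1–lb2
cache2–lb1–api3–db1–cache1–lb2
cache2–lb1–cache1–lb2
cache2–lb1–web1–db2–cache1–lb2
cache2–web1–db2–cache1–lb2
cache2–web1–lb1–api3–db1–cache1–lb2
cache2–web1–lb1–cache1–lb2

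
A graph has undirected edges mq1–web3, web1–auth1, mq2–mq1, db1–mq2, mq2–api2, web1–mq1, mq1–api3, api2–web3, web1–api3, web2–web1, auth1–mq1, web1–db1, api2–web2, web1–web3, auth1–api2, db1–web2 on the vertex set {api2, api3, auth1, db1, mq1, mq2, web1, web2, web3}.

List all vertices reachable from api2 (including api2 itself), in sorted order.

api2, api3, auth1, db1, mq1, mq2, web1, web2, web3

Start at api2.
Its neighbours: auth1, mq2, web2, web3.
Then their neighbours: db1, mq1, web1.
Then next layer: api3.
Every vertex is now reached.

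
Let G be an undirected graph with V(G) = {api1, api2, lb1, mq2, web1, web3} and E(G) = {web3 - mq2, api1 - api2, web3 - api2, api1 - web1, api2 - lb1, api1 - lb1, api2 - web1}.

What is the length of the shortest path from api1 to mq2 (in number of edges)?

Distance 0: api1.
Distance 1: api2, lb1, web1.
Distance 2: web3.
Distance 3: mq2 — contains mq2.

3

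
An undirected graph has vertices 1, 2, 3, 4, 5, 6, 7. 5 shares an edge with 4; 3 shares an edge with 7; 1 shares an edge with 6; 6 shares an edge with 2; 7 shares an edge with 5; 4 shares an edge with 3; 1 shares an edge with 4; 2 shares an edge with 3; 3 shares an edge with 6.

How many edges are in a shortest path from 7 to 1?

3

Distance 0: 7.
Distance 1: 3, 5.
Distance 2: 2, 4, 6.
Distance 3: 1 — contains 1.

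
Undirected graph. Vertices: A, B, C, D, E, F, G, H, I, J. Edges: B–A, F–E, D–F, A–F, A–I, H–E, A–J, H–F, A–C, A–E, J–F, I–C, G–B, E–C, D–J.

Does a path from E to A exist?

Explore from E.
Distance 1: reach A, C, F, H.
Found A.

Yes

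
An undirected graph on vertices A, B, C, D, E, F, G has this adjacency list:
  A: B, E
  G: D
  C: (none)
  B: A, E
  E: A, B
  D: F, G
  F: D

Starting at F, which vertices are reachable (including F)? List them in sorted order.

D, F, G

Start at F.
Its neighbours: D.
Then their neighbours: G.
Nothing further is reachable.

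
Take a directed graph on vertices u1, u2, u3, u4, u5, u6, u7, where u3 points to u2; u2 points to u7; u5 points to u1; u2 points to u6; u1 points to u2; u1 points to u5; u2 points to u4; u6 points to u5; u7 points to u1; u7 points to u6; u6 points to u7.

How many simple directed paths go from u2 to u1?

4

u2→u6→u5→u1
u2→u6→u7→u1
u2→u7→u1
u2→u7→u6→u5→u1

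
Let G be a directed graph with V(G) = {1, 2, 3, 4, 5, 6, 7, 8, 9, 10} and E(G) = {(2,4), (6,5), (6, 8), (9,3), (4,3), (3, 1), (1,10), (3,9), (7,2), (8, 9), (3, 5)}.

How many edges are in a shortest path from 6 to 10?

Distance 0: 6.
Distance 1: 5, 8.
Distance 2: 9.
Distance 3: 3.
Distance 4: 1.
Distance 5: 10 — contains 10.

5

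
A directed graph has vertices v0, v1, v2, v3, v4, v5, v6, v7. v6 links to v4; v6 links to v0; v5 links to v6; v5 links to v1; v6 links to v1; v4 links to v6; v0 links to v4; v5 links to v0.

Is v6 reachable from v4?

Explore from v4.
Distance 1: reach v6.
Found v6.

Yes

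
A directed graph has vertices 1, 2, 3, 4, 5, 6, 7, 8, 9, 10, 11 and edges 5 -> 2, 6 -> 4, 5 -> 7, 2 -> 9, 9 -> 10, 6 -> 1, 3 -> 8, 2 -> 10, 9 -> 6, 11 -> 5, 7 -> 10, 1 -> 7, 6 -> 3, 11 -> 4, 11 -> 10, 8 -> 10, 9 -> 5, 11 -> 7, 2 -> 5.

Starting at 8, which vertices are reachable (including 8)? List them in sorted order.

Start at 8.
Its neighbours: 10.
Nothing further is reachable.

8, 10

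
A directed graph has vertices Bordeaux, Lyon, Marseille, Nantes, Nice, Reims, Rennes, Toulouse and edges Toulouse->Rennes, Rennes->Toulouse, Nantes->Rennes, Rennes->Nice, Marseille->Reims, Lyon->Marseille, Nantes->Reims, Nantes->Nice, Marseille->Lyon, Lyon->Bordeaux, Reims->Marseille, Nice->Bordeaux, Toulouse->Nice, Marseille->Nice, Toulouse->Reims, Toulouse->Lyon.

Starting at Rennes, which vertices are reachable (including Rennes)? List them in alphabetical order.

Start at Rennes.
Its neighbours: Nice, Toulouse.
Then their neighbours: Bordeaux, Lyon, Reims.
Then next layer: Marseille.
Nothing further is reachable.

Bordeaux, Lyon, Marseille, Nice, Reims, Rennes, Toulouse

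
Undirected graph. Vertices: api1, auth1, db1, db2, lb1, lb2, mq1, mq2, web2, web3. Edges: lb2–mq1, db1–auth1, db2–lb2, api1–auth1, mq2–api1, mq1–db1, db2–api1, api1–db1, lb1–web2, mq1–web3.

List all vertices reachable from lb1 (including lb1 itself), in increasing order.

lb1, web2

Start at lb1.
Its neighbours: web2.
Nothing further is reachable.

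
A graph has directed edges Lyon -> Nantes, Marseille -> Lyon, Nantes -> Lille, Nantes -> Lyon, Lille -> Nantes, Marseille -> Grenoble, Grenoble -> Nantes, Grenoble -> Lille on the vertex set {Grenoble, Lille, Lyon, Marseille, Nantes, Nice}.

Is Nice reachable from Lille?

No

Explore from Lille.
Distance 1: reach Nantes.
Distance 2: reach Lyon.
The search from Lille is exhausted; no directed path reaches Nice.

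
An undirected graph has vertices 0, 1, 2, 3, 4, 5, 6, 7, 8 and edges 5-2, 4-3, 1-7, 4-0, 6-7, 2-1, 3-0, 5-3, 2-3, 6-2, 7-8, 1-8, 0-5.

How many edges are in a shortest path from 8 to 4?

Distance 0: 8.
Distance 1: 1, 7.
Distance 2: 2, 6.
Distance 3: 3, 5.
Distance 4: 0, 4 — contains 4.

4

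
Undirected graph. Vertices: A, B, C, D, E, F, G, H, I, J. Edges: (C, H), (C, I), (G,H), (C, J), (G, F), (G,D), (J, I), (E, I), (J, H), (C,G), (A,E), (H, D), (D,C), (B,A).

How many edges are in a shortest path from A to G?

4

Distance 0: A.
Distance 1: B, E.
Distance 2: I.
Distance 3: C, J.
Distance 4: D, G, H — contains G.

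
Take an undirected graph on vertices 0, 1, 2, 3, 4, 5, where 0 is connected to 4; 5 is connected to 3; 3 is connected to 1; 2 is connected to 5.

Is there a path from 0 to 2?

No

Explore from 0.
Distance 1: reach 4.
The search is exhausted without reaching 2; it lies in a different component.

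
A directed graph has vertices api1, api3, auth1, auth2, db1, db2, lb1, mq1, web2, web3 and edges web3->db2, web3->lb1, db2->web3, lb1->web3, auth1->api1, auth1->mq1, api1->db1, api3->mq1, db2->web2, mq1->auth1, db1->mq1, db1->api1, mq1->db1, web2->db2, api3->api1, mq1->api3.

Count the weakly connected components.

From api1: component {api1, api3, auth1, db1, mq1}.
From auth2: component {auth2}.
From db2: component {db2, lb1, web2, web3}.
That's 3 components.

3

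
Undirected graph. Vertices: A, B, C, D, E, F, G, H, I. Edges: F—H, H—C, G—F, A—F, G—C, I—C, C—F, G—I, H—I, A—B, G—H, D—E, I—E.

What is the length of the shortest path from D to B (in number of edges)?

Distance 0: D.
Distance 1: E.
Distance 2: I.
Distance 3: C, G, H.
Distance 4: F.
Distance 5: A.
Distance 6: B — contains B.

6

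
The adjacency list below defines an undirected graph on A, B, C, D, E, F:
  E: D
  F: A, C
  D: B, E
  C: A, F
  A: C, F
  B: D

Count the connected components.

From A: component {A, C, F}.
From B: component {B, D, E}.
That's 2 components.

2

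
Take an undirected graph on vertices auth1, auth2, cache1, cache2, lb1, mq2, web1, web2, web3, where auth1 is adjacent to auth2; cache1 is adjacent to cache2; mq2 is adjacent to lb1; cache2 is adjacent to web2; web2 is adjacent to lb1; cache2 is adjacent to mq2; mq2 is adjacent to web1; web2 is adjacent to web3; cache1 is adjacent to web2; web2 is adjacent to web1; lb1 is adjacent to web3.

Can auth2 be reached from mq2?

Explore from mq2.
Distance 1: reach cache2, lb1, web1.
Distance 2: reach cache1, web2, web3.
The search is exhausted without reaching auth2; it lies in a different component.

No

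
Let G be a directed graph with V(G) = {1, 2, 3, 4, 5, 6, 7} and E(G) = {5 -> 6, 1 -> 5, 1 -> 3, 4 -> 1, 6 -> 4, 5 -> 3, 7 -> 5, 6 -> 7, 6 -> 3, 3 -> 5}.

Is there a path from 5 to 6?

Yes

Explore from 5.
Distance 1: reach 3, 6.
Found 6.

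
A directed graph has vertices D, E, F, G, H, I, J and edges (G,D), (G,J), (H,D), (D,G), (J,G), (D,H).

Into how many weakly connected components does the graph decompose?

4

From D: component {D, G, H, J}.
From E: component {E}.
From F: component {F}.
From I: component {I}.
That's 4 components.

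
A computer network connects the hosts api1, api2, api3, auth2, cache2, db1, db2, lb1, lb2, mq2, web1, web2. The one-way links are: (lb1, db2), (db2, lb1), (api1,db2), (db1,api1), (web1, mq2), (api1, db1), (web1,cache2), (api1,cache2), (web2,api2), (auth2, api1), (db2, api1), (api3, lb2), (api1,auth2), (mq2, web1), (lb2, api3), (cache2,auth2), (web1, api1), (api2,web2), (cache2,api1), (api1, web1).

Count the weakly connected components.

From api1: component {api1, auth2, cache2, db1, db2, lb1, mq2, web1}.
From api2: component {api2, web2}.
From api3: component {api3, lb2}.
That's 3 components.

3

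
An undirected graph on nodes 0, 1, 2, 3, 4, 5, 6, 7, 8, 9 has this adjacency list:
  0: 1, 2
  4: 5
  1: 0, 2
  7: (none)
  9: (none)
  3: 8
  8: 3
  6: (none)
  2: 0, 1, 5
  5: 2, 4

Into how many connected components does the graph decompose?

From 0: component {0, 1, 2, 4, 5}.
From 3: component {3, 8}.
From 6: component {6}.
From 7: component {7}.
From 9: component {9}.
That's 5 components.

5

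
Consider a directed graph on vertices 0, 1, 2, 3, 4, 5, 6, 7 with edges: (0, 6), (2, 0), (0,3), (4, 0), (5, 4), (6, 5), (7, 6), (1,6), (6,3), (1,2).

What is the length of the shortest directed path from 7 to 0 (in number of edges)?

Distance 0: 7.
Distance 1: 6.
Distance 2: 3, 5.
Distance 3: 4.
Distance 4: 0 — contains 0.

4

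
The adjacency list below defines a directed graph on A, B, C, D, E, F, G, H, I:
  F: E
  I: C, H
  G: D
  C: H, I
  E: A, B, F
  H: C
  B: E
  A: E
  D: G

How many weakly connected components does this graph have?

3

From A: component {A, B, E, F}.
From C: component {C, H, I}.
From D: component {D, G}.
That's 3 components.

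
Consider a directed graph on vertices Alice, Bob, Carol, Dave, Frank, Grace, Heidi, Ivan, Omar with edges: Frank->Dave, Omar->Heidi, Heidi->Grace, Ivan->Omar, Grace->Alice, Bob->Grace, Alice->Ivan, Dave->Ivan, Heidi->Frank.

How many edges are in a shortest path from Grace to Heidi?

Distance 0: Grace.
Distance 1: Alice.
Distance 2: Ivan.
Distance 3: Omar.
Distance 4: Heidi — contains Heidi.

4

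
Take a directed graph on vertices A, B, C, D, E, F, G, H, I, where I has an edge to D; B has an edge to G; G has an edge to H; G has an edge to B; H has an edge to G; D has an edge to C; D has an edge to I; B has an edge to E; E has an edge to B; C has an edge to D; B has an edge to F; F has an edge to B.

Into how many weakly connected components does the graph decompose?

From A: component {A}.
From B: component {B, E, F, G, H}.
From C: component {C, D, I}.
That's 3 components.

3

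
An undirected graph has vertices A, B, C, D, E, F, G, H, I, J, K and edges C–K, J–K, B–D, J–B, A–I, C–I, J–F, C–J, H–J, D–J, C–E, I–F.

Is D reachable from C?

Yes

Explore from C.
Distance 1: reach E, I, J, K.
Distance 2: reach A, B, D, F, H.
Found D.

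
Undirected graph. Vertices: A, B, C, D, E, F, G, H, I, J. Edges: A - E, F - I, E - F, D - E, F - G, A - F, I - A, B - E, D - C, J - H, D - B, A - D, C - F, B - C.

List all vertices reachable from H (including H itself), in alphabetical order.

H, J

Start at H.
Its neighbours: J.
Nothing further is reachable.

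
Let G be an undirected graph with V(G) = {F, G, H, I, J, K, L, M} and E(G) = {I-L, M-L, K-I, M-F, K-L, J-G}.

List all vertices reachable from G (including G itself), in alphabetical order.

Start at G.
Its neighbours: J.
Nothing further is reachable.

G, J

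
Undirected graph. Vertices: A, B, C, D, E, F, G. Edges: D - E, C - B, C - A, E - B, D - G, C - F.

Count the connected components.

1

From A: component {A, B, C, D, E, F, G}.
That's 1 component.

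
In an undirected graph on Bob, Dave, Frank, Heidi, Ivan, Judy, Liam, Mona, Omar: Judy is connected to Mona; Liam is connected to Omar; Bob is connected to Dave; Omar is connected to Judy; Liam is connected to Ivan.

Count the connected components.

4

From Bob: component {Bob, Dave}.
From Frank: component {Frank}.
From Heidi: component {Heidi}.
From Ivan: component {Ivan, Judy, Liam, Mona, Omar}.
That's 4 components.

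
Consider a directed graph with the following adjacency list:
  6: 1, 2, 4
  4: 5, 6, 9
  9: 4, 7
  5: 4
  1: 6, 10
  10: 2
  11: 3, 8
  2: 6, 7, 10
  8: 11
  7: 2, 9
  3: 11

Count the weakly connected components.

From 1: component {1, 2, 4, 5, 6, 7, 9, 10}.
From 3: component {3, 8, 11}.
That's 2 components.

2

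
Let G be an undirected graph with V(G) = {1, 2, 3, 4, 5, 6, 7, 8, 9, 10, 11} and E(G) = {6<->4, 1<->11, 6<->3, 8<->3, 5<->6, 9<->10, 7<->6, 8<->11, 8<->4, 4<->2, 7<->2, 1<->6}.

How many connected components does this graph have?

2

From 1: component {1, 2, 3, 4, 5, 6, 7, 8, 11}.
From 9: component {9, 10}.
That's 2 components.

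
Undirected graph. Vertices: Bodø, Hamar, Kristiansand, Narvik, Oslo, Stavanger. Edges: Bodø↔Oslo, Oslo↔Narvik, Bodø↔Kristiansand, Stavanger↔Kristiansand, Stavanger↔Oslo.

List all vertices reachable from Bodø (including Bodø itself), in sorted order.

Bodø, Kristiansand, Narvik, Oslo, Stavanger

Start at Bodø.
Its neighbours: Kristiansand, Oslo.
Then their neighbours: Narvik, Stavanger.
Nothing further is reachable.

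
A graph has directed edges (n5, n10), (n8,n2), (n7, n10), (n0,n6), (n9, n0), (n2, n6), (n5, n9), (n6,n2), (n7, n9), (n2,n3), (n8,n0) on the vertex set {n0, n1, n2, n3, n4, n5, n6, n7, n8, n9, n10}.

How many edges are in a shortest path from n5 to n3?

Distance 0: n5.
Distance 1: n9, n10.
Distance 2: n0.
Distance 3: n6.
Distance 4: n2.
Distance 5: n3 — contains n3.

5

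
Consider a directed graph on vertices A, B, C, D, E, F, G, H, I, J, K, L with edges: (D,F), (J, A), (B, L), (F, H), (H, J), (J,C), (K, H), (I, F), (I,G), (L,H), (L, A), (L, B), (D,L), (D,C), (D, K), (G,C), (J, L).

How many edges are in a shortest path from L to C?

3

Distance 0: L.
Distance 1: A, B, H.
Distance 2: J.
Distance 3: C — contains C.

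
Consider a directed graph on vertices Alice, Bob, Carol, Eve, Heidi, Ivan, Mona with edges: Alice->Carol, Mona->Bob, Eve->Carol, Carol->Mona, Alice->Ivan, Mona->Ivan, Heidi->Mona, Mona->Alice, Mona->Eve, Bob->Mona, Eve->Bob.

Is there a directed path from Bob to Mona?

Yes

Explore from Bob.
Distance 1: reach Mona.
Found Mona.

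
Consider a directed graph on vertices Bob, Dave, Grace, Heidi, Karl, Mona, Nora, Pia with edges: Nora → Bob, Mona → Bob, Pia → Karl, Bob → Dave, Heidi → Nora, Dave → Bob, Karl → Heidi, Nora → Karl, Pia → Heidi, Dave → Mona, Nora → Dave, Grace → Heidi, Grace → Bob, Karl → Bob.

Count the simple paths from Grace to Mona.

Grace→Bob→Dave→Mona
Grace→Heidi→Nora→Bob→Dave→Mona
Grace→Heidi→Nora→Dave→Mona
Grace→Heidi→Nora→Karl→Bob→Dave→Mona

4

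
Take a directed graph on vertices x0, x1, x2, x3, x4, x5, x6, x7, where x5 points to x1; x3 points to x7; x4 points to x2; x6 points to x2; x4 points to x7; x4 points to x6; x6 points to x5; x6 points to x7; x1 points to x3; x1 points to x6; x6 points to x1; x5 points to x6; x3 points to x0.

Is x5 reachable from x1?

Yes

Explore from x1.
Distance 1: reach x3, x6.
Distance 2: reach x0, x2, x5, x7.
Found x5.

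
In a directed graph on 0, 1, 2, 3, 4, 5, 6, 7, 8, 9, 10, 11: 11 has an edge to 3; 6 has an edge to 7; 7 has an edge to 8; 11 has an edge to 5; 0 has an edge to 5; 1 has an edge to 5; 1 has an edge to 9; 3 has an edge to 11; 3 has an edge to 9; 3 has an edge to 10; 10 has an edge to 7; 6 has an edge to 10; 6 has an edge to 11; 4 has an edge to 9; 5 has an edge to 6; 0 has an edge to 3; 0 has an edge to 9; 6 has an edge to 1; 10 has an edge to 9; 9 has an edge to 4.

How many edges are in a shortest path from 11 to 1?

Distance 0: 11.
Distance 1: 3, 5.
Distance 2: 6, 9, 10.
Distance 3: 1, 4, 7 — contains 1.

3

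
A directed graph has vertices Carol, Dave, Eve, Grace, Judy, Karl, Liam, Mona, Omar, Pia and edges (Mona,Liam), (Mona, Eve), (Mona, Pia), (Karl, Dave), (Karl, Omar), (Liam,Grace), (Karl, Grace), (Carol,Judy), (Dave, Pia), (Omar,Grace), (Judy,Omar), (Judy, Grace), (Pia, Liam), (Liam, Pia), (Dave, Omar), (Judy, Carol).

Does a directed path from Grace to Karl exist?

No

Grace has no outgoing edges, so nothing is reachable from it.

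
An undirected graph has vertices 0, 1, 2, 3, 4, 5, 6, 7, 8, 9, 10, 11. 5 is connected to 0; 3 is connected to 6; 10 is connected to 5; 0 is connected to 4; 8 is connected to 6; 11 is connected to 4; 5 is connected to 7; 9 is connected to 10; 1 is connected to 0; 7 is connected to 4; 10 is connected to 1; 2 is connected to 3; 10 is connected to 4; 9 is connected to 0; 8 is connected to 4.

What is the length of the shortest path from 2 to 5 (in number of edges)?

Distance 0: 2.
Distance 1: 3.
Distance 2: 6.
Distance 3: 8.
Distance 4: 4.
Distance 5: 0, 7, 10, 11.
Distance 6: 1, 5, 9 — contains 5.

6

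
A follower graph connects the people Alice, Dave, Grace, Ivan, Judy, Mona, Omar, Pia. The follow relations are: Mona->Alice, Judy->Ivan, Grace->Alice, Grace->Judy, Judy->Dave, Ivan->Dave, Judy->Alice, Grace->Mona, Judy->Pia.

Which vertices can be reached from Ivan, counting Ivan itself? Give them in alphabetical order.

Dave, Ivan

Start at Ivan.
Its neighbours: Dave.
Nothing further is reachable.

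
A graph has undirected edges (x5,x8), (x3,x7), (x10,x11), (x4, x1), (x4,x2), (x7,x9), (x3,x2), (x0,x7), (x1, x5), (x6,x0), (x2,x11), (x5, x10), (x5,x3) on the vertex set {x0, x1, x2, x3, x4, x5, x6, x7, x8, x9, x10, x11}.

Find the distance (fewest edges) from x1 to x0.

4

Distance 0: x1.
Distance 1: x4, x5.
Distance 2: x2, x3, x8, x10.
Distance 3: x7, x11.
Distance 4: x0, x9 — contains x0.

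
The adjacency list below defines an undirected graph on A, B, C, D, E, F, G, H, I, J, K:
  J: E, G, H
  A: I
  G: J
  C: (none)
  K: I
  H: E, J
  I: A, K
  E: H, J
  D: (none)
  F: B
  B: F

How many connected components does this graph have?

5

From A: component {A, I, K}.
From B: component {B, F}.
From C: component {C}.
From D: component {D}.
From E: component {E, G, H, J}.
That's 5 components.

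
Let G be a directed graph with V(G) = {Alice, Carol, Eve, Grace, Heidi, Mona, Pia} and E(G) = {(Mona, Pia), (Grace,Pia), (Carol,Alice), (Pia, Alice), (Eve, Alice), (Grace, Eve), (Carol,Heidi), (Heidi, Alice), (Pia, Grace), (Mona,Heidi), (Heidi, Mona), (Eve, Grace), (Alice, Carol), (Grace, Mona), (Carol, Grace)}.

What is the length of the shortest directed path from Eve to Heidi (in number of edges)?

3

Distance 0: Eve.
Distance 1: Alice, Grace.
Distance 2: Carol, Mona, Pia.
Distance 3: Heidi — contains Heidi.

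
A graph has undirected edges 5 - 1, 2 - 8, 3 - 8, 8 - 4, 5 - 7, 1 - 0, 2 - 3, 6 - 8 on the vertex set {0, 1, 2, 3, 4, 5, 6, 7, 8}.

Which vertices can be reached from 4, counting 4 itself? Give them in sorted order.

Start at 4.
Its neighbours: 8.
Then their neighbours: 2, 3, 6.
Nothing further is reachable.

2, 3, 4, 6, 8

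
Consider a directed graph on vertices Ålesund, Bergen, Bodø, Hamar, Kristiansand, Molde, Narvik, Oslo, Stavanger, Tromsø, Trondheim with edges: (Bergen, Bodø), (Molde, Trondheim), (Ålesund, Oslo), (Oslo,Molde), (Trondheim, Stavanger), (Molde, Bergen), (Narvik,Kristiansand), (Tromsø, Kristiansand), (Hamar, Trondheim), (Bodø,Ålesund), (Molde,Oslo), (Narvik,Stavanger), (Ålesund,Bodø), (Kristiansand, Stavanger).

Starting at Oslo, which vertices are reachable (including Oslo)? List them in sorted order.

Ålesund, Bergen, Bodø, Molde, Oslo, Stavanger, Trondheim

Start at Oslo.
Its neighbours: Molde.
Then their neighbours: Bergen, Trondheim.
Then next layer: Bodø, Stavanger.
Then next layer: Ålesund.
Nothing further is reachable.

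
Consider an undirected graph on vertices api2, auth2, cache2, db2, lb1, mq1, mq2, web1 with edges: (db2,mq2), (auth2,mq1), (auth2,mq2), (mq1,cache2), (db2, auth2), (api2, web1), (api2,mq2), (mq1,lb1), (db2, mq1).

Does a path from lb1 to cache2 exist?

Explore from lb1.
Distance 1: reach mq1.
Distance 2: reach auth2, cache2, db2.
Found cache2.

Yes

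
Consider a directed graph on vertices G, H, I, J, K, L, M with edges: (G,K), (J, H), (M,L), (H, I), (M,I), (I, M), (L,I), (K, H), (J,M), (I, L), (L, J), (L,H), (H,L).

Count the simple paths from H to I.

3

H→I
H→L→I
H→L→J→M→I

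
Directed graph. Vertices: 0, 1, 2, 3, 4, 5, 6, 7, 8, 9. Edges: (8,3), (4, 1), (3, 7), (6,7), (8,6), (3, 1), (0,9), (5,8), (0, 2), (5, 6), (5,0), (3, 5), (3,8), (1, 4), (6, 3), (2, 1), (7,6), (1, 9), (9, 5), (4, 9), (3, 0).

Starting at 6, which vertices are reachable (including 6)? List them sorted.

Start at 6.
Its neighbours: 3, 7.
Then their neighbours: 0, 1, 5, 8.
Then next layer: 2, 4, 9.
Every vertex is now reached.

0, 1, 2, 3, 4, 5, 6, 7, 8, 9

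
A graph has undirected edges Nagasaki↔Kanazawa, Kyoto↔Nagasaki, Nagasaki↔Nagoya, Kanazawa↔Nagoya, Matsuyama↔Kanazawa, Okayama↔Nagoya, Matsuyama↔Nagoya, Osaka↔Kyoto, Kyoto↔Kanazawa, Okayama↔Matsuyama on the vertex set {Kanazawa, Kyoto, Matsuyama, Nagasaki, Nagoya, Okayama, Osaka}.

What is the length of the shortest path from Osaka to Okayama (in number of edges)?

Distance 0: Osaka.
Distance 1: Kyoto.
Distance 2: Kanazawa, Nagasaki.
Distance 3: Matsuyama, Nagoya.
Distance 4: Okayama — contains Okayama.

4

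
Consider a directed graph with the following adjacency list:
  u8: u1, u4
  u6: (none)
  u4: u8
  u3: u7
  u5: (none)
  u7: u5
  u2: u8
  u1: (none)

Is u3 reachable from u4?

No

Explore from u4.
Distance 1: reach u8.
Distance 2: reach u1.
The search from u4 is exhausted; no directed path reaches u3.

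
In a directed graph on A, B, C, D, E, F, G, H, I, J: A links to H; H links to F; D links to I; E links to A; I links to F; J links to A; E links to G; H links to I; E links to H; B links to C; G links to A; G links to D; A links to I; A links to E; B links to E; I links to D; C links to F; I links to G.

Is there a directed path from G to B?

Explore from G.
Distance 1: reach A, D.
Distance 2: reach E, H, I.
Distance 3: reach F.
The search from G is exhausted; no directed path reaches B.

No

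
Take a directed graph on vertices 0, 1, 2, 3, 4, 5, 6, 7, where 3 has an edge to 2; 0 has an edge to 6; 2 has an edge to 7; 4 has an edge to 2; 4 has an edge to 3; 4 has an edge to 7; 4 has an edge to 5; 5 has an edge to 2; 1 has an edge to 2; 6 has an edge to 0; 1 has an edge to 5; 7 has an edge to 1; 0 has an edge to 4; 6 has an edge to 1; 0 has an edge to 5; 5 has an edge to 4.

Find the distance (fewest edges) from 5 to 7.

Distance 0: 5.
Distance 1: 2, 4.
Distance 2: 3, 7 — contains 7.

2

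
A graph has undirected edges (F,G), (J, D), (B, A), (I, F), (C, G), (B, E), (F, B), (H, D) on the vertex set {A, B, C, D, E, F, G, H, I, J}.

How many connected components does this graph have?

From A: component {A, B, C, E, F, G, I}.
From D: component {D, H, J}.
That's 2 components.

2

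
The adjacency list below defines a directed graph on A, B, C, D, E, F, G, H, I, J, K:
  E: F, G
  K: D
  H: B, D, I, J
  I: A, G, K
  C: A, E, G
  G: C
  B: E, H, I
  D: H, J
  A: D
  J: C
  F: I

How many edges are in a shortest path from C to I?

3

Distance 0: C.
Distance 1: A, E, G.
Distance 2: D, F.
Distance 3: H, I, J — contains I.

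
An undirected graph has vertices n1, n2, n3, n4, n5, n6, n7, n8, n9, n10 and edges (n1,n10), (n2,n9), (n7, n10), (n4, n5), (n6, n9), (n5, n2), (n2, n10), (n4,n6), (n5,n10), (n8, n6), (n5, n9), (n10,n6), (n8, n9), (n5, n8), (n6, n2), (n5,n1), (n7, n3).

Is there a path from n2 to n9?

Yes

Explore from n2.
Distance 1: reach n5, n6, n9, n10.
Found n9.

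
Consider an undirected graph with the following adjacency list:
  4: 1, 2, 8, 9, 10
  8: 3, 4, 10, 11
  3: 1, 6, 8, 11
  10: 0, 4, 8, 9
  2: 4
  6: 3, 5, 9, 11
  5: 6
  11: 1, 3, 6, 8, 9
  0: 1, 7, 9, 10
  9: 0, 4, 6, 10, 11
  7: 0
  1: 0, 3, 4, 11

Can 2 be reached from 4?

Explore from 4.
Distance 1: reach 1, 2, 8, 9, 10.
Found 2.

Yes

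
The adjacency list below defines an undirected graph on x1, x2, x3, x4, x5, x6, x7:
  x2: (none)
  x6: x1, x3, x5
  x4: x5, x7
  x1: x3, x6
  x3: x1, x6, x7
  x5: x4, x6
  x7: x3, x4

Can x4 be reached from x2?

x2 has no edges, so nothing is reachable from it.

No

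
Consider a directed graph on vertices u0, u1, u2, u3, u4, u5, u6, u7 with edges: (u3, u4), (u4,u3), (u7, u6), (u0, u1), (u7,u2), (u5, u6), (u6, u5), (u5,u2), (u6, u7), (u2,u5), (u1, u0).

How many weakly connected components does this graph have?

From u0: component {u0, u1}.
From u2: component {u2, u5, u6, u7}.
From u3: component {u3, u4}.
That's 3 components.

3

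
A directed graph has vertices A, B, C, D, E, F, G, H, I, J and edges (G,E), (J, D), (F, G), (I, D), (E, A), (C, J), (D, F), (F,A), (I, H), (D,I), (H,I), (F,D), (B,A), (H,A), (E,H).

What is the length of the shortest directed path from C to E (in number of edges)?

5

Distance 0: C.
Distance 1: J.
Distance 2: D.
Distance 3: F, I.
Distance 4: A, G, H.
Distance 5: E — contains E.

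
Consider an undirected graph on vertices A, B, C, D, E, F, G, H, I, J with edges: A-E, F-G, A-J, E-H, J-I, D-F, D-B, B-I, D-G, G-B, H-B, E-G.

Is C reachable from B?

Explore from B.
Distance 1: reach D, G, H, I.
Distance 2: reach E, F, J.
Distance 3: reach A.
The search is exhausted without reaching C; it lies in a different component.

No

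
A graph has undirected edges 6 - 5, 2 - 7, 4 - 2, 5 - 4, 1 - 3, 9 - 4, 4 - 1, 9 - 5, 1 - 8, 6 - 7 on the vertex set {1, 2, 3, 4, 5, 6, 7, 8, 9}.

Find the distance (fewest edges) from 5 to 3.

Distance 0: 5.
Distance 1: 4, 6, 9.
Distance 2: 1, 2, 7.
Distance 3: 3, 8 — contains 3.

3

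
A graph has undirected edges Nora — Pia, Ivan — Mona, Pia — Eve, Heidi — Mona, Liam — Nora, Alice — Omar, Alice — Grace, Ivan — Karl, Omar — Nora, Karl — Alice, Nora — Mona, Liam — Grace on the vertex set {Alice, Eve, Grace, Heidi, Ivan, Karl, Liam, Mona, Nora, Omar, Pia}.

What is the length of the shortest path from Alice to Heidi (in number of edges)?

4

Distance 0: Alice.
Distance 1: Grace, Karl, Omar.
Distance 2: Ivan, Liam, Nora.
Distance 3: Mona, Pia.
Distance 4: Eve, Heidi — contains Heidi.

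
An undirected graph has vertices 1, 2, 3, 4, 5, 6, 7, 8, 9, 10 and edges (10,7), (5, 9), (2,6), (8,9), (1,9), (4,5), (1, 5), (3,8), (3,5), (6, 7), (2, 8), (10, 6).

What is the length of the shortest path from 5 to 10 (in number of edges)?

Distance 0: 5.
Distance 1: 1, 3, 4, 9.
Distance 2: 8.
Distance 3: 2.
Distance 4: 6.
Distance 5: 7, 10 — contains 10.

5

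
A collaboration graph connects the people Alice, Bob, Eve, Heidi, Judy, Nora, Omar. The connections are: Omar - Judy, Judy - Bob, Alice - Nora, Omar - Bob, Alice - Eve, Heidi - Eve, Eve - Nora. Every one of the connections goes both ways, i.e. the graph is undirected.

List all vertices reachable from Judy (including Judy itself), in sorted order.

Bob, Judy, Omar

Start at Judy.
Its neighbours: Bob, Omar.
Nothing further is reachable.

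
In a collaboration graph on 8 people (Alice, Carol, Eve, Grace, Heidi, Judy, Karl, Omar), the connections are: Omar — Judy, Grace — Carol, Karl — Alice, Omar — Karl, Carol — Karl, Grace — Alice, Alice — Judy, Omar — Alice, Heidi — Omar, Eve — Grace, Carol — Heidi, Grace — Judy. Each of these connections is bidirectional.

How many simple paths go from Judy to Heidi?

Judy–Alice–Grace–Carol–Heidi
Judy–Alice–Grace–Carol–Karl–Omar–Heidi
Judy–Alice–Karl–Carol–Heidi
Judy–Alice–Karl–Omar–Heidi
Judy–Alice–Omar–Heidi
Judy–Alice–Omar–Karl–Carol–Heidi
Judy–Grace–Alice–Karl–Carol–Heidi
Judy–Grace–Alice–Karl–Omar–Heidi
... and 10 more.

18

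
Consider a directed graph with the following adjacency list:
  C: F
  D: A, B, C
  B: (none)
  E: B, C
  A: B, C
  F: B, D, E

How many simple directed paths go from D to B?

6

D→A→B
D→A→C→F→B
D→A→C→F→E→B
D→B
D→C→F→B
D→C→F→E→B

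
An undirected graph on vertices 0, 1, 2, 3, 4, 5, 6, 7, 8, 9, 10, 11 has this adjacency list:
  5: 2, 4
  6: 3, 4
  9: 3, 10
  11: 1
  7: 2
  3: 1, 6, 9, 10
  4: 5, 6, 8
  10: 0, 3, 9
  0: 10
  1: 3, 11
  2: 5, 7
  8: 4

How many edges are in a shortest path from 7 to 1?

Distance 0: 7.
Distance 1: 2.
Distance 2: 5.
Distance 3: 4.
Distance 4: 6, 8.
Distance 5: 3.
Distance 6: 1, 9, 10 — contains 1.

6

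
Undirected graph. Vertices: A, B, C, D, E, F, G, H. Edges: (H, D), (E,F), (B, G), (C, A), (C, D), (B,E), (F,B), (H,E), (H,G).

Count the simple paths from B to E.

B–E
B–F–E
B–G–H–E

3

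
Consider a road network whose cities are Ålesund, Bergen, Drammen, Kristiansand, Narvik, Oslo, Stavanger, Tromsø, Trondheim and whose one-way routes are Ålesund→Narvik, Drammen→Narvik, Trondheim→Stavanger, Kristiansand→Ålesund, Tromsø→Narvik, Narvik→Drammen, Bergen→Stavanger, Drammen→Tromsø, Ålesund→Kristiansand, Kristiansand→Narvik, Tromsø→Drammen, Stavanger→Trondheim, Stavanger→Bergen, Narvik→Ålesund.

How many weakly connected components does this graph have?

3

From Ålesund: component {Ålesund, Drammen, Kristiansand, Narvik, Tromsø}.
From Bergen: component {Bergen, Stavanger, Trondheim}.
From Oslo: component {Oslo}.
That's 3 components.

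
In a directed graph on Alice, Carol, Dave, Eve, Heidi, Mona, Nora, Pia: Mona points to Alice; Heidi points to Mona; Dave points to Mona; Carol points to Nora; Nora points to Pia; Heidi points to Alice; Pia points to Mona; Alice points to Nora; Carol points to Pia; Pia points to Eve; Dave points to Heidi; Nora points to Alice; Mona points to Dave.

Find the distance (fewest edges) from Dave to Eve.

Distance 0: Dave.
Distance 1: Heidi, Mona.
Distance 2: Alice.
Distance 3: Nora.
Distance 4: Pia.
Distance 5: Eve — contains Eve.

5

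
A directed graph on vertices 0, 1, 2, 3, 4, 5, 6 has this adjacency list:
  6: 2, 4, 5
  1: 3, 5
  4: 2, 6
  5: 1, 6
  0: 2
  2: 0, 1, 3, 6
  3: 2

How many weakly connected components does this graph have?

From 0: component {0, 1, 2, 3, 4, 5, 6}.
That's 1 component.

1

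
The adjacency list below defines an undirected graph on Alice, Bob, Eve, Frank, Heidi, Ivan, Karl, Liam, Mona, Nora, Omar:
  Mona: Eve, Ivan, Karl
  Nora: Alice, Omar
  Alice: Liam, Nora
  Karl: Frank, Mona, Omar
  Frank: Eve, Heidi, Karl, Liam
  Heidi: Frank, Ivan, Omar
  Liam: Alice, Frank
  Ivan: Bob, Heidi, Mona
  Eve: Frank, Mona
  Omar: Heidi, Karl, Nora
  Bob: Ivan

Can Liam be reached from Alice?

Yes

Explore from Alice.
Distance 1: reach Liam, Nora.
Found Liam.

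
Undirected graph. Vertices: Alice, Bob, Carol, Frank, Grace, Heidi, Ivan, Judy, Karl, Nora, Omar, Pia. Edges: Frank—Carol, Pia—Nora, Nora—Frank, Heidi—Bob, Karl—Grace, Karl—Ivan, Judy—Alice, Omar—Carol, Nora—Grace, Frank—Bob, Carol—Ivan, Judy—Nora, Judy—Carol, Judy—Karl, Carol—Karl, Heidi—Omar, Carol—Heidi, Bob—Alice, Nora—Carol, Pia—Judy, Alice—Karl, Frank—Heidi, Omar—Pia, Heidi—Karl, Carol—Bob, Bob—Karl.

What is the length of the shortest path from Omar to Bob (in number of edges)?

Distance 0: Omar.
Distance 1: Carol, Heidi, Pia.
Distance 2: Bob, Frank, Ivan, Judy, Karl, Nora — contains Bob.

2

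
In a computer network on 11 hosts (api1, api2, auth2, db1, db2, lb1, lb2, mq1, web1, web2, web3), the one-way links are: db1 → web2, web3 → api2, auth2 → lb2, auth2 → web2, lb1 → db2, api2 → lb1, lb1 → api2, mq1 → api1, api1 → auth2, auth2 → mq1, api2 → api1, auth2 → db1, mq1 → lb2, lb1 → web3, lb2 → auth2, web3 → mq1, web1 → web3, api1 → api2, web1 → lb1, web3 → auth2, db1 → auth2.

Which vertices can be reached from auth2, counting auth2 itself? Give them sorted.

api1, api2, auth2, db1, db2, lb1, lb2, mq1, web2, web3

Start at auth2.
Its neighbours: db1, lb2, mq1, web2.
Then their neighbours: api1.
Then next layer: api2.
Then next layer: lb1.
Then next layer: db2, web3.
Nothing further is reachable.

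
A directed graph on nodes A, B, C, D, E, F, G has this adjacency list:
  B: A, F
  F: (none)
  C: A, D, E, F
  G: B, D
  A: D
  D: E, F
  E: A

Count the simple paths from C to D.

3

C→A→D
C→D
C→E→A→D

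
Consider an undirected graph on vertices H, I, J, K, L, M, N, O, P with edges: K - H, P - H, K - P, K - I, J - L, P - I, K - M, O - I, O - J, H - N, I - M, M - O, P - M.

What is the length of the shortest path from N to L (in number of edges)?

Distance 0: N.
Distance 1: H.
Distance 2: K, P.
Distance 3: I, M.
Distance 4: O.
Distance 5: J.
Distance 6: L — contains L.

6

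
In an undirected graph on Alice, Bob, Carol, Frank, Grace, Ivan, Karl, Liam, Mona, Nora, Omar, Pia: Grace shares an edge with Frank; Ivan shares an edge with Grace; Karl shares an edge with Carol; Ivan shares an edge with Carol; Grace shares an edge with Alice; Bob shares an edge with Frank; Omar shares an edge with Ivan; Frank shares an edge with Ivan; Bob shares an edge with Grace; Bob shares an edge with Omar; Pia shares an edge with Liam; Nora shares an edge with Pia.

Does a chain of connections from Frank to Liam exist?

Explore from Frank.
Distance 1: reach Bob, Grace, Ivan.
Distance 2: reach Alice, Carol, Omar.
Distance 3: reach Karl.
The search is exhausted without reaching Liam; it lies in a different component.

No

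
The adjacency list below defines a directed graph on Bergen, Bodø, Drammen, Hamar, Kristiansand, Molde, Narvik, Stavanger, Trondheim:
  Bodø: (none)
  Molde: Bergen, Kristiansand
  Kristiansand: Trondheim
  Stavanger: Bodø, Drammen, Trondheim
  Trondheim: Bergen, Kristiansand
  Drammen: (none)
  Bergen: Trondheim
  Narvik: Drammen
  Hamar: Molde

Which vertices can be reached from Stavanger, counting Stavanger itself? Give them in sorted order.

Bergen, Bodø, Drammen, Kristiansand, Stavanger, Trondheim

Start at Stavanger.
Its neighbours: Bodø, Drammen, Trondheim.
Then their neighbours: Bergen, Kristiansand.
Nothing further is reachable.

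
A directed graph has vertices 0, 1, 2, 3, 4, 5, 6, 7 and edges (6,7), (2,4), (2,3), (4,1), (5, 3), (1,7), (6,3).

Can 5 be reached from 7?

7 has no outgoing edges, so nothing is reachable from it.

No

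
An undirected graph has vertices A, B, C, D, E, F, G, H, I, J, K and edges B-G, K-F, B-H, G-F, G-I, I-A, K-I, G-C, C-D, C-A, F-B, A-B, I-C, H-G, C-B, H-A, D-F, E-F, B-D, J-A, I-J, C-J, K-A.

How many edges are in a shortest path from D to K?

Distance 0: D.
Distance 1: B, C, F.
Distance 2: A, E, G, H, I, J, K — contains K.

2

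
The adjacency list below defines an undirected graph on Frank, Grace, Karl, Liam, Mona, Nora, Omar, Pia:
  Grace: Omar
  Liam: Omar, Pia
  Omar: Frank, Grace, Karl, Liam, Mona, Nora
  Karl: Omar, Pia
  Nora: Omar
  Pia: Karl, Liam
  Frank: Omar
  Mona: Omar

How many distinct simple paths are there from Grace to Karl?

Grace–Omar–Karl
Grace–Omar–Liam–Pia–Karl

2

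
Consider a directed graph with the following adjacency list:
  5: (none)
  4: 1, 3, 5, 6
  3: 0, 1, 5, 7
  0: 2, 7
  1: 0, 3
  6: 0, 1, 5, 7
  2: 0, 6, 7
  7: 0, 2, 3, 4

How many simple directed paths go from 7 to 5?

7→0→2→6→1→3→5
7→0→2→6→5
7→2→6→1→3→5
7→2→6→5
7→3→0→2→6→5
7→3→1→0→2→6→5
7→3→5
7→4→1→0→2→6→5
... and 8 more.

16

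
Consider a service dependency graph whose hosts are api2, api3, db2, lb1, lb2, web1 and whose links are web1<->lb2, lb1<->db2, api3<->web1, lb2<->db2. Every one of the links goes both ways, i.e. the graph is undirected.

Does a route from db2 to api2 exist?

Explore from db2.
Distance 1: reach lb1, lb2.
Distance 2: reach web1.
Distance 3: reach api3.
The search is exhausted without reaching api2; it lies in a different component.

No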